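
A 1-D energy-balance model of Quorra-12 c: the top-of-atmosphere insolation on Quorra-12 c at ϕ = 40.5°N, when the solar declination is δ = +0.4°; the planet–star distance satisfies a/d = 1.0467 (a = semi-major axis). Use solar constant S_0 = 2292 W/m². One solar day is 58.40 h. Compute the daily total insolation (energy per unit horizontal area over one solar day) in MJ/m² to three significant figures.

cos h₀ = −tan(+40.5°) tan(+0.400°) = -0.0060, h₀ = 1.5768 rad.
Bracket: h₀ sin ϕ sin δ + cos ϕ cos δ sin h₀ = 1.5768×0.64945×0.00698 + 0.76041×0.99998×0.99998 = 0.007148 + 0.760380 = 0.767528.
Inverse-square distance factor (a/d)² = 1.0467² = 1.095581.
Q̄ = (S_0/π) × 1.095581 × [bracket] = (2292/π) × 1.095581 × 0.767528 = 613.48 W/m².
Daily total = Q̄ × 58.40 h × 3600 s/h = 613.48 × 58.40 × 3600 / 10⁶ = 129.0 MJ/m².

129 MJ/m²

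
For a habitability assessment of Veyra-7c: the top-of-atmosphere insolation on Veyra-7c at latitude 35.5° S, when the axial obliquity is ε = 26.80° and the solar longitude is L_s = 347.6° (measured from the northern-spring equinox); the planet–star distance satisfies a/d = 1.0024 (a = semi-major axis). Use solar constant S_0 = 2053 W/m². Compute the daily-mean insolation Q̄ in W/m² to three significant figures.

Solar declination: sin δ = sin ε · sin L_s = sin 26.80° × sin 347.6° = -0.09682, so δ = -5.556°.
cos h₀ = −tan(-35.5°) tan(-5.556°) = -0.0694, h₀ = 1.6402 rad.
Bracket: h₀ sin ϕ sin δ + cos ϕ cos δ sin h₀ = 1.6402×-0.58070×-0.09682 + 0.81412×0.99530×0.99759 = 0.092218 + 0.808341 = 0.900559.
Inverse-square distance factor (a/d)² = 1.0024² = 1.004806.
Q̄ = (S_0/π) × 1.004806 × [bracket] = (2053/π) × 1.004806 × 0.900559 = 591.3 W/m².

Q̄ ≈ 591 W/m²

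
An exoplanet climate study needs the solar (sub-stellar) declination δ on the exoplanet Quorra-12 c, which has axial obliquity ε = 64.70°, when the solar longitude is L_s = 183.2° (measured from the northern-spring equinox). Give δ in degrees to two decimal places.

sin δ = sin ε · sin L_s = sin 64.70° × sin 183.2° = -0.050467.
δ = arcsin(-0.050467) = -2.89°.

δ = -2.89°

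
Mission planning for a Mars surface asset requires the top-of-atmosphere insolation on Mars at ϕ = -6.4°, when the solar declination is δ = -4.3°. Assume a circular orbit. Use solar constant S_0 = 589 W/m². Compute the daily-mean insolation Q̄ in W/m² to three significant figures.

cos h₀ = −tan(-6.4°) tan(-4.300°) = -0.0084, h₀ = 1.5792 rad.
Bracket: h₀ sin ϕ sin δ + cos ϕ cos δ sin h₀ = 1.5792×-0.11147×-0.07498 + 0.99377×0.99719×0.99996 = 0.013199 + 0.990938 = 1.004137.
Q̄ = (S_0/π) × [bracket] = (589/π) × 1.004137 = 188.3 W/m².

Q̄ ≈ 188 W/m²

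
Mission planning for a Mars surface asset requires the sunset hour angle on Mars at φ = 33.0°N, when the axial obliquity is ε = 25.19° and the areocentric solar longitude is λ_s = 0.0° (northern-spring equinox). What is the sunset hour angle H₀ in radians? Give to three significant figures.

H₀ = 1.57 rad

sin δ = sin 25.19° × sin 0.0° = 0.00000, so δ = +0.000°.
cos H₀ = −tan φ · tan δ = −tan(+33.0°) × tan(+0.000°) = -0.0000, so H₀ = 1.5708 rad = 90.00°.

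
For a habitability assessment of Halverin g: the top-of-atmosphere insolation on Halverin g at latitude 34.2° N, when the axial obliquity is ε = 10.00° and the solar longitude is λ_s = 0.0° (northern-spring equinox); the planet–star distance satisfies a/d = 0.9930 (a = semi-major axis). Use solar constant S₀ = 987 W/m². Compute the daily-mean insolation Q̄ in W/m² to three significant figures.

Solar declination: sin δ = sin ε · sin λ_s = sin 10.00° × sin 0.0° = 0.00000, so δ = +0.000°.
cos H₀ = −tan(+34.2°) tan(+0.000°) = -0.0000, H₀ = 1.5708 rad.
Bracket: H₀ sin φ sin δ + cos φ cos δ sin H₀ = 1.5708×0.56208×0.00000 + 0.82708×1.00000×1.00000 = 0.000000 + 0.827080 = 0.827080.
Inverse-square distance factor (a/d)² = 0.9930² = 0.986049.
Q̄ = (S₀/π) × 0.986049 × [bracket] = (987/π) × 0.986049 × 0.827080 = 256.2 W/m².

Q̄ ≈ 256 W/m²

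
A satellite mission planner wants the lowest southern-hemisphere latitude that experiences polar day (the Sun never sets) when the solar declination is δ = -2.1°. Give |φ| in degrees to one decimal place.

Polar day requires cos H₀ = −tan φ tan δ ≤ −1, i.e. tan φ tan δ ≥ 1.
The boundary is |tan φ| · |tan δ| = 1, so |φ| = 90° − |δ| = 90° − 2.1° = 87.9° in the southern hemisphere.

|φ| = 87.9°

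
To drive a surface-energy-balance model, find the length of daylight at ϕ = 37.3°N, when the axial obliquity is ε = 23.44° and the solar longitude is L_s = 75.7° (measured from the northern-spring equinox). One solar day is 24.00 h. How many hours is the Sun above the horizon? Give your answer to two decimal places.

Solar declination: sin δ = sin ε · sin L_s = sin 23.44° × sin 75.7° = 0.38546, so δ = +22.673°.
cos h₀ = −tan ϕ · tan δ = −tan(+37.3°) × tan(+22.673°) = -0.3182, so h₀ = 1.8947 rad = 108.56°.
Daylight = 2h₀/(2π) × 24.00 h = (1.8947/π) × 24.00 = 14.47 h.

14.47 h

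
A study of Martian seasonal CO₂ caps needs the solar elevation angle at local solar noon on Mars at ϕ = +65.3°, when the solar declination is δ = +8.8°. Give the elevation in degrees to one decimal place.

33.5°

At local noon the hour angle is zero, so the zenith angle equals |ϕ − δ| = |+65.3° − (+8.800°)| = 56.500°.
Elevation = 90° − 56.500° = 33.5°.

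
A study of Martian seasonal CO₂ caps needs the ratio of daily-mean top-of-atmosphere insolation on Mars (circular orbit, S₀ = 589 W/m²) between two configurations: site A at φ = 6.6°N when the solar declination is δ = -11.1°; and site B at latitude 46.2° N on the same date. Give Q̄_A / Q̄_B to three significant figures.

— Configuration A (φ=+6.6°):
cos H₀ = −tan(+6.6°) tan(-11.100°) = 0.0227, H₀ = 1.5481 rad.
Bracket: H₀ sin φ sin δ + cos φ cos δ sin H₀ = 1.5481×0.11494×-0.19252 + 0.99337×0.98129×0.99974 = -0.034257 + 0.974531 = 0.940274.
Q̄ = (S₀/π) × [bracket] = (589/π) × 0.940274 = 176.29 W/m².
— Configuration B (φ=+46.2°):
cos H₀ = −tan(+46.2°) tan(-11.100°) = 0.2046, H₀ = 1.3648 rad.
Bracket: H₀ sin φ sin δ + cos φ cos δ sin H₀ = 1.3648×0.72176×-0.19252 + 0.69214×0.98129×0.97885 = -0.189643 + 0.664825 = 0.475182.
Q̄ = (S₀/π) × [bracket] = (589/π) × 0.475182 = 89.089 W/m².
Ratio Q̄_A / Q̄_B = 176.29 / 89.089 = 1.979.

Q̄_A / Q̄_B ≈ 1.98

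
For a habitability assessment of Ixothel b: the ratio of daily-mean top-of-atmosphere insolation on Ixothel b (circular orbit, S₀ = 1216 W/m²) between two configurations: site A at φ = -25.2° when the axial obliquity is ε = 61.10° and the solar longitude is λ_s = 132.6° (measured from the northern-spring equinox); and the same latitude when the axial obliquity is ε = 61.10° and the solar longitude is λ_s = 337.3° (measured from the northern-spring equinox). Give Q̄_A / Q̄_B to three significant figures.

— Configuration A (φ=-25.2°):
Solar declination: sin δ = sin ε · sin λ_s = sin 61.10° × sin 132.6° = 0.64443, so δ = +40.123°.
cos H₀ = −tan(-25.2°) tan(+40.123°) = 0.3966, H₀ = 1.1630 rad.
Bracket: H₀ sin φ sin δ + cos φ cos δ sin H₀ = 1.1630×-0.42578×0.64443 + 0.90483×0.76467×0.91800 = -0.319110 + 0.635161 = 0.316051.
Q̄ = (S₀/π) × [bracket] = (1216/π) × 0.316051 = 122.33 W/m².
— Configuration B (φ=-25.2°):
Solar declination: sin δ = sin ε · sin λ_s = sin 61.10° × sin 337.3° = -0.33785, so δ = -19.746°.
cos H₀ = −tan(-25.2°) tan(-19.746°) = -0.1689, H₀ = 1.7405 rad.
Bracket: H₀ sin φ sin δ + cos φ cos δ sin H₀ = 1.7405×-0.42578×-0.33785 + 0.90483×0.94120×0.98563 = 0.250371 + 0.839388 = 1.089759.
Q̄ = (S₀/π) × [bracket] = (1216/π) × 1.089759 = 421.81 W/m².
Ratio Q̄_A / Q̄_B = 122.33 / 421.81 = 0.2900.

Q̄_A / Q̄_B ≈ 0.290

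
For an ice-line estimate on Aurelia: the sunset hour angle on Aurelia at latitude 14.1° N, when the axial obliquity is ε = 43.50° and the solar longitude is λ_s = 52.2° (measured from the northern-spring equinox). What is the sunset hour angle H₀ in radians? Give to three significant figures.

Solar declination: sin δ = sin ε · sin λ_s = sin 43.50° × sin 52.2° = 0.54391, so δ = +32.950°.
cos H₀ = −tan φ · tan δ = −tan(+14.1°) × tan(+32.950°) = -0.1628, so H₀ = 1.7343 rad = 99.37°.

H₀ = 1.73 rad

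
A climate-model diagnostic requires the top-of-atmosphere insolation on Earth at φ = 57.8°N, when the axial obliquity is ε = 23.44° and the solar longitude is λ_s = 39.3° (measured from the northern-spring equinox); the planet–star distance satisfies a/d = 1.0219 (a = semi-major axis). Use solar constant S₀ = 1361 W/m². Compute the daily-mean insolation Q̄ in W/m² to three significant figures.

Q̄ ≈ 405 W/m²

Solar declination: sin δ = sin ε · sin λ_s = sin 23.44° × sin 39.3° = 0.25195, so δ = +14.593°.
cos H₀ = −tan(+57.8°) tan(+14.593°) = -0.4134, H₀ = 1.9970 rad.
Bracket: H₀ sin φ sin δ + cos φ cos δ sin H₀ = 1.9970×0.84619×0.25195 + 0.53288×0.96774×0.91054 = 0.425756 + 0.469556 = 0.895312.
Inverse-square distance factor (a/d)² = 1.0219² = 1.044280.
Q̄ = (S₀/π) × 1.044280 × [bracket] = (1361/π) × 1.044280 × 0.895312 = 405.0 W/m².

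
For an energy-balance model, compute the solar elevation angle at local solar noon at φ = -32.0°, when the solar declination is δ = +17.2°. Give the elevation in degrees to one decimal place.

At local noon the hour angle is zero, so the zenith angle equals |φ − δ| = |-32.0° − (+17.200°)| = 49.200°.
Elevation = 90° − 49.200° = 40.8°.

40.8°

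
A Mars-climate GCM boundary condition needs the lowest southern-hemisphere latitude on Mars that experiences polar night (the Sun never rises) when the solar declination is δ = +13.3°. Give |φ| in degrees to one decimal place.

|φ| = 76.7°

Polar night requires cos H₀ = −tan φ tan δ ≥ 1, i.e. tan φ tan δ ≤ −1.
The boundary is |tan φ| · |tan δ| = 1, so |φ| = 90° − |δ| = 90° − 13.3° = 76.7° in the southern hemisphere.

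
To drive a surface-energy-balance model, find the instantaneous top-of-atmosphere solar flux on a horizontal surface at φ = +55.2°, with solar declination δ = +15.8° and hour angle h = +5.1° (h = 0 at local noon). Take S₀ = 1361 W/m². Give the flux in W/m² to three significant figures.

cos θ_z = sin φ sin δ + cos φ cos δ cos h = 0.223583 + 0.546977 = 0.770560.
Flux = S₀ · cos θ_z = 1361 × 0.770560 = 1049 W/m².

1.05e+03 W/m²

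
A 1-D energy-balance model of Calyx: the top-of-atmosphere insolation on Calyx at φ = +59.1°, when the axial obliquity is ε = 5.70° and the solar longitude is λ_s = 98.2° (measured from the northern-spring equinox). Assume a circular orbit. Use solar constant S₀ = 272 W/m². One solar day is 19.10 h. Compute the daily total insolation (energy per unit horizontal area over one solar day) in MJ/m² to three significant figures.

Solar declination: sin δ = sin ε · sin λ_s = sin 5.70° × sin 98.2° = 0.09830, so δ = +5.642°.
cos H₀ = −tan(+59.1°) tan(+5.642°) = -0.1651, H₀ = 1.7366 rad.
Bracket: H₀ sin φ sin δ + cos φ cos δ sin H₀ = 1.7366×0.85806×0.09830 + 0.51354×0.99516×0.98628 = 0.146478 + 0.504043 = 0.650521.
Q̄ = (S₀/π) × [bracket] = (272/π) × 0.650521 = 56.322 W/m².
Daily total = Q̄ × 19.10 h × 3600 s/h = 56.322 × 19.10 × 3600 / 10⁶ = 3.873 MJ/m².

3.87 MJ/m²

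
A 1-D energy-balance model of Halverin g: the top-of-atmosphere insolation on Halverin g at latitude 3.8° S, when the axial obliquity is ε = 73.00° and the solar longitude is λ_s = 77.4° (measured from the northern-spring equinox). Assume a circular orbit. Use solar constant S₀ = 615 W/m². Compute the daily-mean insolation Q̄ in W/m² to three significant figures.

Solar declination: sin δ = sin ε · sin λ_s = sin 73.00° × sin 77.4° = 0.93327, so δ = +68.951°.
cos H₀ = −tan(-3.8°) tan(+68.951°) = 0.1726, H₀ = 1.3973 rad.
Bracket: H₀ sin φ sin δ + cos φ cos δ sin H₀ = 1.3973×-0.06627×0.93327 + 0.99780×0.35917×0.98499 = -0.086420 + 0.353001 = 0.266581.
Q̄ = (S₀/π) × [bracket] = (615/π) × 0.266581 = 52.19 W/m².

Q̄ ≈ 52.2 W/m²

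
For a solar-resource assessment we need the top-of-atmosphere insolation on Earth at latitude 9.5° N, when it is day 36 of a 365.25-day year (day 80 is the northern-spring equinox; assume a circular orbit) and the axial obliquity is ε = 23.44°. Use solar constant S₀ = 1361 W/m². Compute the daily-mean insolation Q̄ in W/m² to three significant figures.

Solar longitude: λ_s = 360° × (36 − 80)/365.25 = -43.368°, i.e. -43.368° + 360° = 316.632°.
sin δ = sin 23.44° × sin 316.632° = -0.27315, so δ = -15.852°.
cos H₀ = −tan(+9.5°) tan(-15.852°) = 0.0475, H₀ = 1.5233 rad.
Bracket: H₀ sin φ sin δ + cos φ cos δ sin H₀ = 1.5233×0.16505×-0.27315 + 0.98629×0.96197×0.99887 = -0.068676 + 0.947709 = 0.879033.
Q̄ = (S₀/π) × [bracket] = (1361/π) × 0.879033 = 380.8 W/m².

Q̄ ≈ 381 W/m²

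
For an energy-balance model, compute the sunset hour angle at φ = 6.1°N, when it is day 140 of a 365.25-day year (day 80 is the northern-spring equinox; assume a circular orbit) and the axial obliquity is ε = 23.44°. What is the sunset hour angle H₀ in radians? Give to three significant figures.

Solar longitude: λ_s = 360° × (140 − 80)/365.25 = 59.138°.
sin δ = sin 23.44° × sin 59.138° = 0.34146, so δ = +19.966°.
cos H₀ = −tan φ · tan δ = −tan(+6.1°) × tan(+19.966°) = -0.0388, so H₀ = 1.6096 rad = 92.23°.

H₀ = 1.61 rad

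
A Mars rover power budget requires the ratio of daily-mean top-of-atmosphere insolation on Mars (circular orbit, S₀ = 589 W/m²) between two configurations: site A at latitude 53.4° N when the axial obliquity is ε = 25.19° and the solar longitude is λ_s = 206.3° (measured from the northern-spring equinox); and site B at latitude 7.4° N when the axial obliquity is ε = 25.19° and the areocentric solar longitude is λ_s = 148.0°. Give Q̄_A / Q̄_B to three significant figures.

Q̄_A / Q̄_B ≈ 0.363

— Configuration A (φ=+53.4°):
Solar declination: sin δ = sin ε · sin λ_s = sin 25.19° × sin 206.3° = -0.18858, so δ = -10.870°.
cos H₀ = −tan(+53.4°) tan(-10.870°) = 0.2586, H₀ = 1.3093 rad.
Bracket: H₀ sin φ sin δ + cos φ cos δ sin H₀ = 1.3093×0.80282×-0.18858 + 0.59622×0.98206×0.96599 = -0.198223 + 0.565610 = 0.367387.
Q̄ = (S₀/π) × [bracket] = (589/π) × 0.367387 = 68.879 W/m².
— Configuration B (φ=+7.4°):
sin δ = sin 25.19° × sin 148.0° = 0.22554, so δ = +13.035°.
cos H₀ = −tan(+7.4°) tan(+13.035°) = -0.0301, H₀ = 1.6009 rad.
Bracket: H₀ sin φ sin δ + cos φ cos δ sin H₀ = 1.6009×0.12880×0.22554 + 0.99167×0.97423×0.99955 = 0.046505 + 0.965680 = 1.012185.
Q̄ = (S₀/π) × [bracket] = (589/π) × 1.012185 = 189.77 W/m².
Ratio Q̄_A / Q̄_B = 68.879 / 189.77 = 0.3630.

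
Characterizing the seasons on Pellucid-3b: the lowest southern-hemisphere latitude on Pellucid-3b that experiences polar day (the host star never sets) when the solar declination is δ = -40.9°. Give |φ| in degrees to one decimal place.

|φ| = 49.1°

Polar day requires cos H₀ = −tan φ tan δ ≤ −1, i.e. tan φ tan δ ≥ 1.
The boundary is |tan φ| · |tan δ| = 1, so |φ| = 90° − |δ| = 90° − 40.9° = 49.1° in the southern hemisphere.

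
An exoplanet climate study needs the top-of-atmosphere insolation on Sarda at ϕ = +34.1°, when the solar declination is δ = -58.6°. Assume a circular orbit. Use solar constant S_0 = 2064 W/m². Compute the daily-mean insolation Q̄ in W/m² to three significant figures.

Q̄ ≈ 0.00 W/m²

cos h₀ = −tan(+34.1°) tan(-58.600°) = 1.1092 ≥ 1 ⇒ polar night, h₀ = 0 and Q̄ = 0.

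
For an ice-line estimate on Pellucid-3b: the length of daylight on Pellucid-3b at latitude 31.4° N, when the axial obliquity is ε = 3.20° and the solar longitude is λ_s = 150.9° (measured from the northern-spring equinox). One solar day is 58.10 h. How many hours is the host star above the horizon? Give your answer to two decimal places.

29.36 h

Solar declination: sin δ = sin ε · sin λ_s = sin 3.20° × sin 150.9° = 0.02715, so δ = +1.556°.
cos H₀ = −tan φ · tan δ = −tan(+31.4°) × tan(+1.556°) = -0.0166, so H₀ = 1.5874 rad = 90.95°.
Daylight = 2H₀/(2π) × 58.10 h = (1.5874/π) × 58.10 = 29.36 h.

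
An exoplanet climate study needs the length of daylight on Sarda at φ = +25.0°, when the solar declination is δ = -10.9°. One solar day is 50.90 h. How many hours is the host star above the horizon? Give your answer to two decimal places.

cos H₀ = −tan φ · tan δ = −tan(+25.0°) × tan(-10.900°) = 0.0898, so H₀ = 1.4809 rad = 84.85°.
Daylight = 2H₀/(2π) × 50.90 h = (1.4809/π) × 50.90 = 23.99 h.

23.99 h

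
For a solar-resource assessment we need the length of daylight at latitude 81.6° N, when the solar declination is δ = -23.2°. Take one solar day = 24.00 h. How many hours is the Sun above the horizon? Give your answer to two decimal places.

0.00 h

cos h₀ = −tan ϕ · tan δ = 2.9025 ≥ 1, so the Sun never rises (polar night) and h₀ = 0.
Daylight = 2h₀/(2π) × 24.00 h = (0.0000/π) × 24.00 = 0.00 h.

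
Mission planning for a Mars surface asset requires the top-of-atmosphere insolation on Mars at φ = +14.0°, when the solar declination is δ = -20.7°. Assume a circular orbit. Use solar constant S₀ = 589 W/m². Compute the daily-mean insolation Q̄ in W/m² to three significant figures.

Q̄ ≈ 146 W/m²

cos H₀ = −tan(+14.0°) tan(-20.700°) = 0.0942, H₀ = 1.4764 rad.
Bracket: H₀ sin φ sin δ + cos φ cos δ sin H₀ = 1.4764×0.24192×-0.35347 + 0.97030×0.93544×0.99555 = -0.126249 + 0.903618 = 0.777369.
Q̄ = (S₀/π) × [bracket] = (589/π) × 0.777369 = 145.7 W/m².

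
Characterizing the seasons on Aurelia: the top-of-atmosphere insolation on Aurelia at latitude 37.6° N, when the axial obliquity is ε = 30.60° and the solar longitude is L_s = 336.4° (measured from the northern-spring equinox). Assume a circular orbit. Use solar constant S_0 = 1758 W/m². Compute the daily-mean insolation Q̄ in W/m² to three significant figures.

Solar declination: sin δ = sin ε · sin L_s = sin 30.60° × sin 336.4° = -0.20379, so δ = -11.759°.
cos h₀ = −tan(+37.6°) tan(-11.759°) = 0.1603, h₀ = 1.4098 rad.
Bracket: h₀ sin ϕ sin δ + cos ϕ cos δ sin h₀ = 1.4098×0.61015×-0.20379 + 0.79229×0.97901×0.98707 = -0.175298 + 0.765631 = 0.590333.
Q̄ = (S_0/π) × [bracket] = (1758/π) × 0.590333 = 330.3 W/m².

Q̄ ≈ 330 W/m²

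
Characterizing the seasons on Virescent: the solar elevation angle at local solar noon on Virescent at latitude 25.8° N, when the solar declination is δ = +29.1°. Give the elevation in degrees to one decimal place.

At local noon the hour angle is zero, so the zenith angle equals |φ − δ| = |+25.8° − (+29.100°)| = 3.300°.
Elevation = 90° − 3.300° = 86.7°.

86.7°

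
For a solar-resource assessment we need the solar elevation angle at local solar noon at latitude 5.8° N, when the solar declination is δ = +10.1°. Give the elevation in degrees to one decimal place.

85.7°

At local noon the hour angle is zero, so the zenith angle equals |φ − δ| = |+5.8° − (+10.100°)| = 4.300°.
Elevation = 90° − 4.300° = 85.7°.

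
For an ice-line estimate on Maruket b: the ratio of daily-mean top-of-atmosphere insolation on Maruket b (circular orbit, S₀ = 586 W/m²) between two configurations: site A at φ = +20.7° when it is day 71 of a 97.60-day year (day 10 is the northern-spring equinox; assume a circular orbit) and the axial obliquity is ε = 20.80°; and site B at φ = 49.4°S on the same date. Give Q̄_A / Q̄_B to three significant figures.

Q̄_A / Q̄_B ≈ 0.804

— Configuration A (φ=+20.7°):
Solar longitude: λ_s = 360° × (71 − 10)/97.60 = 225.000°.
sin δ = sin 20.80° × sin 225.000° = -0.25110, so δ = -14.543°.
cos H₀ = −tan(+20.7°) tan(-14.543°) = 0.0980, H₀ = 1.4726 rad.
Bracket: H₀ sin φ sin δ + cos φ cos δ sin H₀ = 1.4726×0.35347×-0.25110 + 0.93544×0.96796×0.99518 = -0.130703 + 0.901104 = 0.770401.
Q̄ = (S₀/π) × [bracket] = (586/π) × 0.770401 = 143.70 W/m².
— Configuration B (φ=-49.4°):
cos H₀ = −tan(-49.4°) tan(-14.543°) = -0.3027, H₀ = 1.8783 rad.
Bracket: H₀ sin φ sin δ + cos φ cos δ sin H₀ = 1.8783×-0.75927×-0.25110 + 0.65077×0.96796×0.95310 = 0.358103 + 0.600376 = 0.958479.
Q̄ = (S₀/π) × [bracket] = (586/π) × 0.958479 = 178.78 W/m².
Ratio Q̄_A / Q̄_B = 143.70 / 178.78 = 0.8038.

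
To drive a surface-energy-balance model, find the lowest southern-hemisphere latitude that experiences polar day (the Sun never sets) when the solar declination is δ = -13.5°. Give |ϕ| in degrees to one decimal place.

|ϕ| = 76.5°

Polar day requires cos h₀ = −tan ϕ tan δ ≤ −1, i.e. tan ϕ tan δ ≥ 1.
The boundary is |tan ϕ| · |tan δ| = 1, so |ϕ| = 90° − |δ| = 90° − 13.5° = 76.5° in the southern hemisphere.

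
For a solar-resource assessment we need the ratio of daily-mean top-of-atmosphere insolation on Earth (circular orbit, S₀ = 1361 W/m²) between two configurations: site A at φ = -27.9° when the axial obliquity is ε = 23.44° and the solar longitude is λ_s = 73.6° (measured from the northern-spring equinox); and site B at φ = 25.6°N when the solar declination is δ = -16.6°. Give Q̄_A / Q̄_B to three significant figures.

— Configuration A (φ=-27.9°):
Solar declination: sin δ = sin ε · sin λ_s = sin 23.44° × sin 73.6° = 0.38160, so δ = +22.433°.
cos H₀ = −tan(-27.9°) tan(+22.433°) = 0.2186, H₀ = 1.3504 rad.
Bracket: H₀ sin φ sin δ + cos φ cos δ sin H₀ = 1.3504×-0.46793×0.38160 + 0.88377×0.92433×0.97582 = -0.241130 + 0.797143 = 0.556013.
Q̄ = (S₀/π) × [bracket] = (1361/π) × 0.556013 = 240.88 W/m².
— Configuration B (φ=+25.6°):
cos H₀ = −tan(+25.6°) tan(-16.600°) = 0.1428, H₀ = 1.4275 rad.
Bracket: H₀ sin φ sin δ + cos φ cos δ sin H₀ = 1.4275×0.43209×-0.28569 + 0.90183×0.95832×0.98975 = -0.176216 + 0.855383 = 0.679167.
Q̄ = (S₀/π) × [bracket] = (1361/π) × 0.679167 = 294.23 W/m².
Ratio Q̄_A / Q̄_B = 240.88 / 294.23 = 0.8187.

Q̄_A / Q̄_B ≈ 0.819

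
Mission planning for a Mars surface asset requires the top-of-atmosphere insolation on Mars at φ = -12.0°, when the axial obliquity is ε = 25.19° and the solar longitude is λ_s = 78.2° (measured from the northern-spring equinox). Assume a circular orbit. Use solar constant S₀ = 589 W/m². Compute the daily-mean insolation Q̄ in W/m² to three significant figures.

Solar declination: sin δ = sin ε · sin λ_s = sin 25.19° × sin 78.2° = 0.41663, so δ = +24.622°.
cos H₀ = −tan(-12.0°) tan(+24.622°) = 0.0974, H₀ = 1.4732 rad.
Bracket: H₀ sin φ sin δ + cos φ cos δ sin H₀ = 1.4732×-0.20791×0.41663 + 0.97815×0.90908×0.99524 = -0.127611 + 0.884984 = 0.757373.
Q̄ = (S₀/π) × [bracket] = (589/π) × 0.757373 = 142.0 W/m².

Q̄ ≈ 142 W/m²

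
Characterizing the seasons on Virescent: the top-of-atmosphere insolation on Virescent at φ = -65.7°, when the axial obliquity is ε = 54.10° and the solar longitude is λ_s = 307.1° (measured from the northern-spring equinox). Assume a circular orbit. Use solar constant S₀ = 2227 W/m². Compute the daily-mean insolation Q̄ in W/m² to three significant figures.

Q̄ ≈ 1.31e+03 W/m²

Solar declination: sin δ = sin ε · sin λ_s = sin 54.10° × sin 307.1° = -0.64608, so δ = -40.246°.
cos H₀ = −tan(-65.7°) tan(-40.246°) = -1.8747 ≤ −1 ⇒ polar day, H₀ = π.
Bracket: H₀ sin φ sin δ + cos φ cos δ sin H₀ = 3.1416×-0.91140×-0.64608 + 0.41151×0.76327×0.00000 = 1.849891 + 0.000000 = 1.849891.
Q̄ = (S₀/π) × [bracket] = (2227/π) × 1.849891 = 1311 W/m².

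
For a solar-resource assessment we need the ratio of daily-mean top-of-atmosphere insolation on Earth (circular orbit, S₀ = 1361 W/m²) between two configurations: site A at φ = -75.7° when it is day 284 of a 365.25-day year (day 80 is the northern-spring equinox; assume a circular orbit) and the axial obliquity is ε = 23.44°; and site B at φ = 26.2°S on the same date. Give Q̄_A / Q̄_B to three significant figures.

Q̄_A / Q̄_B ≈ 0.508

— Configuration A (φ=-75.7°):
Solar longitude: λ_s = 360° × (284 − 80)/365.25 = 201.068°.
sin δ = sin 23.44° × sin 201.068° = -0.14299, so δ = -8.221°.
cos H₀ = −tan(-75.7°) tan(-8.221°) = -0.5668, H₀ = 2.1734 rad.
Bracket: H₀ sin φ sin δ + cos φ cos δ sin H₀ = 2.1734×-0.96902×-0.14299 + 0.24700×0.98972×0.82385 = 0.301147 + 0.201399 = 0.502546.
Q̄ = (S₀/π) × [bracket] = (1361/π) × 0.502546 = 217.71 W/m².
— Configuration B (φ=-26.2°):
cos H₀ = −tan(-26.2°) tan(-8.221°) = -0.0711, H₀ = 1.6419 rad.
Bracket: H₀ sin φ sin δ + cos φ cos δ sin H₀ = 1.6419×-0.44151×-0.14299 + 0.89726×0.98972×0.99747 = 0.103656 + 0.885789 = 0.989445.
Q̄ = (S₀/π) × [bracket] = (1361/π) × 0.989445 = 428.65 W/m².
Ratio Q̄_A / Q̄_B = 217.71 / 428.65 = 0.5079.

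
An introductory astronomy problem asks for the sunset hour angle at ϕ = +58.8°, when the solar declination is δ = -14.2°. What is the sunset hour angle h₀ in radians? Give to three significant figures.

h₀ = 1.14 rad

cos h₀ = −tan ϕ · tan δ = −tan(+58.8°) × tan(-14.200°) = 0.4178, so h₀ = 1.1398 rad = 65.30°.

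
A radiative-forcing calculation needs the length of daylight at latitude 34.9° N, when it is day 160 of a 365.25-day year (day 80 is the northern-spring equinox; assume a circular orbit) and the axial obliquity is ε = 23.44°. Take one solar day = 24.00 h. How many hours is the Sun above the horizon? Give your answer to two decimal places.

Solar longitude: λ_s = 360° × (160 − 80)/365.25 = 78.850°.
sin δ = sin 23.44° × sin 78.850° = 0.39028, so δ = +22.972°.
cos H₀ = −tan φ · tan δ = −tan(+34.9°) × tan(+22.972°) = -0.2957, so H₀ = 1.8710 rad = 107.20°.
Daylight = 2H₀/(2π) × 24.00 h = (1.8710/π) × 24.00 = 14.29 h.

14.29 h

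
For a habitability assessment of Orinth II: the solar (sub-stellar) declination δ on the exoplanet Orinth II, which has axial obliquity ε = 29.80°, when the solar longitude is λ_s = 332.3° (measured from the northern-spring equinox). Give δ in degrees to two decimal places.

δ = -13.36°

sin δ = sin ε · sin λ_s = sin 29.80° × sin 332.3° = -0.231014.
δ = arcsin(-0.231014) = -13.36°.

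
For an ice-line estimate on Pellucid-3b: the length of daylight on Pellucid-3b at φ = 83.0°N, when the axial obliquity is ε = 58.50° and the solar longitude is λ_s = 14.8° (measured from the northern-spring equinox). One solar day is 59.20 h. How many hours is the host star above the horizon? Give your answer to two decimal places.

Solar declination: sin δ = sin ε · sin λ_s = sin 58.50° × sin 14.8° = 0.21780, so δ = +12.580°.
Sunrise equation: cos H₀ = −tan φ · tan δ = -1.8175 ≤ −1, so the host star never sets (polar day) and H₀ = π.
Daylight = 2H₀/(2π) × 59.20 h = (3.1416/π) × 59.20 = 59.20 h.

59.20 h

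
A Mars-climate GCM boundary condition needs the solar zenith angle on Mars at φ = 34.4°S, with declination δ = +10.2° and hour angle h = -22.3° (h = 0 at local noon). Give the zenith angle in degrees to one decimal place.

θ_z = 49.4°

cos θ_z = sin φ sin δ + cos φ cos δ cos h = -0.100047 + 0.751338 = 0.651291.
θ_z = arccos(0.651291) = 49.4°.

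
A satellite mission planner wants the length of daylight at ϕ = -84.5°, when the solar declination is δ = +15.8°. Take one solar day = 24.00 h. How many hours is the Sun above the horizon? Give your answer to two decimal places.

0.00 h

cos h₀ = −tan ϕ · tan δ = 2.9388 ≥ 1, so the Sun never rises (polar night) and h₀ = 0.
Daylight = 2h₀/(2π) × 24.00 h = (0.0000/π) × 24.00 = 0.00 h.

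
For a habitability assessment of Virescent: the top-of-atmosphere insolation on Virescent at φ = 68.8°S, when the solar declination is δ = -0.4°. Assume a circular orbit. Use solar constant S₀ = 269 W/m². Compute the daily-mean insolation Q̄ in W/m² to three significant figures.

cos H₀ = −tan(-68.8°) tan(-0.400°) = -0.0180, H₀ = 1.5888 rad.
Bracket: H₀ sin φ sin δ + cos φ cos δ sin H₀ = 1.5888×-0.93232×-0.00698 + 0.36162×0.99998×0.99984 = 0.010339 + 0.361555 = 0.371894.
Q̄ = (S₀/π) × [bracket] = (269/π) × 0.371894 = 31.84 W/m².

Q̄ ≈ 31.8 W/m²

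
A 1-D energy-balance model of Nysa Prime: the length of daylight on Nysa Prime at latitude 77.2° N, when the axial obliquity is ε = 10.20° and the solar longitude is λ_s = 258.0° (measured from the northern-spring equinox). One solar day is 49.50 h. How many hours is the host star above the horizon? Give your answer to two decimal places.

10.80 h

Solar declination: sin δ = sin ε · sin λ_s = sin 10.20° × sin 258.0° = -0.17322, so δ = -9.975°.
cos H₀ = −tan φ · tan δ = −tan(+77.2°) × tan(-9.975°) = 0.7741, so H₀ = 0.6855 rad = 39.28°.
Daylight = 2H₀/(2π) × 49.50 h = (0.6855/π) × 49.50 = 10.80 h.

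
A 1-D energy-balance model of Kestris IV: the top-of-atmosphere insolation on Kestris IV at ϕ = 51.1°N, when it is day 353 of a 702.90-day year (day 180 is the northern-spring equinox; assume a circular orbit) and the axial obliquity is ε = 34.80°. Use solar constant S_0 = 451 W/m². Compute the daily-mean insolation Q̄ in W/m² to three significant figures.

Q̄ ≈ 204 W/m²

Solar longitude: L_s = 360° × (353 − 180)/702.90 = 88.604°.
sin δ = sin 34.80° × sin 88.604° = 0.57054, so δ = +34.788°.
cos h₀ = −tan(+51.1°) tan(+34.788°) = -0.8610, h₀ = 2.6080 rad.
Bracket: h₀ sin ϕ sin δ + cos ϕ cos δ sin h₀ = 2.6080×0.77824×0.57054 + 0.62796×0.82127×0.50866 = 1.157996 + 0.262329 = 1.420325.
Q̄ = (S_0/π) × [bracket] = (451/π) × 1.420325 = 203.9 W/m².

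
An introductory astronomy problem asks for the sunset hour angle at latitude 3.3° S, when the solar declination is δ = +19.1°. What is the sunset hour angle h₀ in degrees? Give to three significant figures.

cos h₀ = −tan ϕ · tan δ = −tan(-3.3°) × tan(+19.100°) = 0.0200, so h₀ = 1.5508 rad = 88.86°.

h₀ = 88.9°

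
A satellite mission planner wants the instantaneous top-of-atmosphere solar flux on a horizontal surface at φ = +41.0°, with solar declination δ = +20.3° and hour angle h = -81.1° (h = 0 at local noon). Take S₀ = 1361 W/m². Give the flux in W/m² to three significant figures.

cos θ_z = sin φ sin δ + cos φ cos δ cos h = 0.227610 + 0.109509 = 0.337119.
Flux = S₀ · cos θ_z = 1361 × 0.337119 = 458.8 W/m².

459 W/m²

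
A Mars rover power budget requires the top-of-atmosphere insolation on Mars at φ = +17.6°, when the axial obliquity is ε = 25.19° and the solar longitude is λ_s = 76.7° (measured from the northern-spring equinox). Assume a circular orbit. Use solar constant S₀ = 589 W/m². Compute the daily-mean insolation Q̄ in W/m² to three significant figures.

Solar declination: sin δ = sin ε · sin λ_s = sin 25.19° × sin 76.7° = 0.41421, so δ = +24.469°.
cos H₀ = −tan(+17.6°) tan(+24.469°) = -0.1444, H₀ = 1.7157 rad.
Bracket: H₀ sin φ sin δ + cos φ cos δ sin H₀ = 1.7157×0.30237×0.41421 + 0.95319×0.91018×0.98953 = 0.214882 + 0.858491 = 1.073373.
Q̄ = (S₀/π) × [bracket] = (589/π) × 1.073373 = 201.2 W/m².

Q̄ ≈ 201 W/m²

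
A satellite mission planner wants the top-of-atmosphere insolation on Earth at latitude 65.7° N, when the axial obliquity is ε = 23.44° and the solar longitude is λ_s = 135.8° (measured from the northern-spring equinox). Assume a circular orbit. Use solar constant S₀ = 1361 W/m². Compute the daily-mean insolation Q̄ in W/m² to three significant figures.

Solar declination: sin δ = sin ε · sin λ_s = sin 23.44° × sin 135.8° = 0.27732, so δ = +16.101°.
cos H₀ = −tan(+65.7°) tan(+16.101°) = -0.6393, H₀ = 2.2644 rad.
Bracket: H₀ sin φ sin δ + cos φ cos δ sin H₀ = 2.2644×0.91140×0.27732 + 0.41151×0.96078×0.76897 = 0.572326 + 0.304028 = 0.876354.
Q̄ = (S₀/π) × [bracket] = (1361/π) × 0.876354 = 379.7 W/m².

Q̄ ≈ 380 W/m²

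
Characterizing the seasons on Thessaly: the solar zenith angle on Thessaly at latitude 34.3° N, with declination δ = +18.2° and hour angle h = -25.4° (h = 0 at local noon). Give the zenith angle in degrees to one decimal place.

cos θ_z = sin ϕ sin δ + cos ϕ cos δ cos h = 0.176009 + 0.708911 = 0.884920.
θ_z = arccos(0.884920) = 27.8°.

θ_z = 27.8°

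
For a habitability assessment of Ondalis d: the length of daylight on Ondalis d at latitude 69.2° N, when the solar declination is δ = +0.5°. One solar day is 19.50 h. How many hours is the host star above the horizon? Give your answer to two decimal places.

9.89 h

cos H₀ = −tan φ · tan δ = −tan(+69.2°) × tan(+0.500°) = -0.0230, so H₀ = 1.5938 rad = 91.32°.
Daylight = 2H₀/(2π) × 19.50 h = (1.5938/π) × 19.50 = 9.89 h.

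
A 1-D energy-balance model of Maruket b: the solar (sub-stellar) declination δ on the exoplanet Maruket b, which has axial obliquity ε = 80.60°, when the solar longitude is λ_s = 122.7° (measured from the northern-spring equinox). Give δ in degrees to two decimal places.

δ = +56.12°

sin δ = sin ε · sin λ_s = sin 80.60° × sin 122.7° = 0.830211.
δ = arcsin(0.830211) = +56.12°.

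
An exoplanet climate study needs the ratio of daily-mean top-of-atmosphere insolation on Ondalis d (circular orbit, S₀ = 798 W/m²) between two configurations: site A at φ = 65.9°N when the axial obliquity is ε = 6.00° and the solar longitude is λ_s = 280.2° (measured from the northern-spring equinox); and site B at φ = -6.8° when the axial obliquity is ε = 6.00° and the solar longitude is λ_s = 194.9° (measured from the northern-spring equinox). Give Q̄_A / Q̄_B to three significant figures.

Q̄_A / Q̄_B ≈ 0.270

— Configuration A (φ=+65.9°):
Solar declination: sin δ = sin ε · sin λ_s = sin 6.00° × sin 280.2° = -0.10288, so δ = -5.905°.
cos H₀ = −tan(+65.9°) tan(-5.905°) = 0.2312, H₀ = 1.3375 rad.
Bracket: H₀ sin φ sin δ + cos φ cos δ sin H₀ = 1.3375×0.91283×-0.10288 + 0.40833×0.99469×0.97290 = -0.125607 + 0.395155 = 0.269548.
Q̄ = (S₀/π) × [bracket] = (798/π) × 0.269548 = 68.468 W/m².
— Configuration B (φ=-6.8°):
Solar declination: sin δ = sin ε · sin λ_s = sin 6.00° × sin 194.9° = -0.02688, so δ = -1.540°.
cos H₀ = −tan(-6.8°) tan(-1.540°) = -0.0032, H₀ = 1.5740 rad.
Bracket: H₀ sin φ sin δ + cos φ cos δ sin H₀ = 1.5740×-0.11840×-0.02688 + 0.99297×0.99964×0.99999 = 0.005009 + 0.992603 = 0.997612.
Q̄ = (S₀/π) × [bracket] = (798/π) × 0.997612 = 253.40 W/m².
Ratio Q̄_A / Q̄_B = 68.468 / 253.40 = 0.2702.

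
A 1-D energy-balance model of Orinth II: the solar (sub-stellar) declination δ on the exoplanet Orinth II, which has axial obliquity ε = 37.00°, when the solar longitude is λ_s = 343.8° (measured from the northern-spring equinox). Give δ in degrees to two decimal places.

sin δ = sin ε · sin λ_s = sin 37.00° × sin 343.8° = -0.167901.
δ = arcsin(-0.167901) = -9.67°.

δ = -9.67°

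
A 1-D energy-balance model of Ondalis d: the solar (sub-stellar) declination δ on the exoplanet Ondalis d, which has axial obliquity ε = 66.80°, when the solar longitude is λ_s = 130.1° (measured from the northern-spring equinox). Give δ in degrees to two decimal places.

δ = +44.67°

sin δ = sin ε · sin λ_s = sin 66.80° × sin 130.1° = 0.703066.
δ = arcsin(0.703066) = +44.67°.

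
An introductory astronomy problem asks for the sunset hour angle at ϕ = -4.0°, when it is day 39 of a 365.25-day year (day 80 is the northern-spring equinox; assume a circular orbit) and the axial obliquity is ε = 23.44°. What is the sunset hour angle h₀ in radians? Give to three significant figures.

h₀ = 1.59 rad

Solar longitude: L_s = 360° × (39 − 80)/365.25 = -40.411°, i.e. -40.411° + 360° = 319.589°.
sin δ = sin 23.44° × sin 319.589° = -0.25787, so δ = -14.944°.
cos h₀ = −tan ϕ · tan δ = −tan(-4.0°) × tan(-14.944°) = -0.0187, so h₀ = 1.5895 rad = 91.07°.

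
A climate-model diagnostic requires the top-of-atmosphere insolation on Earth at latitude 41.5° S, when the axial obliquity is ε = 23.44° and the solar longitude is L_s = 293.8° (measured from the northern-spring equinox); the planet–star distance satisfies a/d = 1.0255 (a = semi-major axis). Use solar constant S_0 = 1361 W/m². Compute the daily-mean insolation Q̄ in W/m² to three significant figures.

Solar declination: sin δ = sin ε · sin L_s = sin 23.44° × sin 293.8° = -0.36396, so δ = -21.344°.
cos h₀ = −tan(-41.5°) tan(-21.344°) = -0.3457, h₀ = 1.9238 rad.
Bracket: h₀ sin ϕ sin δ + cos ϕ cos δ sin h₀ = 1.9238×-0.66262×-0.36396 + 0.74896×0.93141×0.93834 = 0.463957 + 0.654576 = 1.118533.
Inverse-square distance factor (a/d)² = 1.0255² = 1.051650.
Q̄ = (S_0/π) × 1.051650 × [bracket] = (1361/π) × 1.051650 × 1.118533 = 509.6 W/m².

Q̄ ≈ 510 W/m²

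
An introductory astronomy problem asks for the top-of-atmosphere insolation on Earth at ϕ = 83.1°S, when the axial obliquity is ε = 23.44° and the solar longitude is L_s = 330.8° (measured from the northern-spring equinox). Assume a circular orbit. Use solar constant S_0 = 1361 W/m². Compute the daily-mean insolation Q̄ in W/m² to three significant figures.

Q̄ ≈ 262 W/m²

Solar declination: sin δ = sin ε · sin L_s = sin 23.44° × sin 330.8° = -0.19406, so δ = -11.190°.
cos h₀ = −tan(-83.1°) tan(-11.190°) = -1.6347 ≤ −1 ⇒ polar day, h₀ = π.
Bracket: h₀ sin ϕ sin δ + cos ϕ cos δ sin h₀ = 3.1416×-0.99276×-0.19406 + 0.12014×0.98099×0.00000 = 0.605245 + 0.000000 = 0.605245.
Q̄ = (S_0/π) × [bracket] = (1361/π) × 0.605245 = 262.2 W/m².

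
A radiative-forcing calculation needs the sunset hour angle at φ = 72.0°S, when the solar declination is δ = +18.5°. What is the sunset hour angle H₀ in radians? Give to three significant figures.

H₀ = 0.00 rad

cos H₀ = −tan φ · tan δ = 1.0298 ≥ 1, so the Sun never rises (polar night) and H₀ = 0.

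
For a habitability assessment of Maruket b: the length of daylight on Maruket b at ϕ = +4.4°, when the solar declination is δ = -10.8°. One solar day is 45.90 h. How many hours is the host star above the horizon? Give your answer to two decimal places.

22.74 h

cos h₀ = −tan ϕ · tan δ = −tan(+4.4°) × tan(-10.800°) = 0.0147, so h₀ = 1.5561 rad = 89.16°.
Daylight = 2h₀/(2π) × 45.90 h = (1.5561/π) × 45.90 = 22.74 h.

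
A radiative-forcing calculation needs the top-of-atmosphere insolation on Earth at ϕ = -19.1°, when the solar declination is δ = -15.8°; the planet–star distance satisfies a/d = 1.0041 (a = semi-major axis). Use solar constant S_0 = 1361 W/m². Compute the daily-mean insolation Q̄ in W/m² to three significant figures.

cos h₀ = −tan(-19.1°) tan(-15.800°) = -0.0980, h₀ = 1.6689 rad.
Bracket: h₀ sin ϕ sin δ + cos ϕ cos δ sin h₀ = 1.6689×-0.32722×-0.27228 + 0.94495×0.96222×0.99519 = 0.148691 + 0.904876 = 1.053567.
Inverse-square distance factor (a/d)² = 1.0041² = 1.008217.
Q̄ = (S_0/π) × 1.008217 × [bracket] = (1361/π) × 1.008217 × 1.053567 = 460.2 W/m².

Q̄ ≈ 460 W/m²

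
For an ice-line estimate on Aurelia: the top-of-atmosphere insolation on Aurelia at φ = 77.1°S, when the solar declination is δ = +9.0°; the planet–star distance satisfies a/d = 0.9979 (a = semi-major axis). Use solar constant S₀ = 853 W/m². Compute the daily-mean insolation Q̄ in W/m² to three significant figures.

cos H₀ = −tan(-77.1°) tan(+9.000°) = 0.6915, H₀ = 0.8072 rad.
Bracket: H₀ sin φ sin δ + cos φ cos δ sin H₀ = 0.8072×-0.97476×0.15643 + 0.22325×0.98769×0.72234 = -0.123083 + 0.159277 = 0.036194.
Inverse-square distance factor (a/d)² = 0.9979² = 0.995804.
Q̄ = (S₀/π) × 0.995804 × [bracket] = (853/π) × 0.995804 × 0.036194 = 9.786 W/m².

Q̄ ≈ 9.79 W/m²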